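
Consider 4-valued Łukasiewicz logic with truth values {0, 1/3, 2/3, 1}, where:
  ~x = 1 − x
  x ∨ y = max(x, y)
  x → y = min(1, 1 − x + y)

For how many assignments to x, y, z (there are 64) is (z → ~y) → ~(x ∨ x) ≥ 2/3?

41

value 1: 26 assignments (counts)
value 2/3: 15 assignments (counts)
value 1/3: 13 assignments
value 0: 10 assignments
So 41 of the 64 assignments meet the threshold.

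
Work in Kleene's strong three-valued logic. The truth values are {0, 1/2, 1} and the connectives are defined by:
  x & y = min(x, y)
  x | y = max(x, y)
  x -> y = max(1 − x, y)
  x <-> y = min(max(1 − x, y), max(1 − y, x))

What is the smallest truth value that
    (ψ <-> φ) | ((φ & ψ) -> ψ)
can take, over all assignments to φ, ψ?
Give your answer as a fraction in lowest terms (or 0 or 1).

1/2

Take φ = 1/2, ψ = 1/2:
ψ <-> φ = 1/2 <-> 1/2 = 1/2
φ & ψ = 1/2 & 1/2 = 1/2
(φ & ψ) -> ψ = 1/2 -> 1/2 = 1/2
(ψ <-> φ) | ((φ & ψ) -> ψ) = 1/2 | 1/2 = 1/2
No assignment yields a value below 1/2, so this is the minimum.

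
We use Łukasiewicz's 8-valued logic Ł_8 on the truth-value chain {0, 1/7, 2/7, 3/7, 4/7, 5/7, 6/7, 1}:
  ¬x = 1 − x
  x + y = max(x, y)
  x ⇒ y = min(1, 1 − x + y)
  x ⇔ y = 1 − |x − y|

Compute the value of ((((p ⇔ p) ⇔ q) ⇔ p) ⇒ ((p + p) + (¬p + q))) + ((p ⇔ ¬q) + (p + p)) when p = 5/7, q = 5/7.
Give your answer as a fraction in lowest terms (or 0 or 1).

5/7

p ⇔ p = 5/7 ⇔ 5/7 = 1
(p ⇔ p) ⇔ q = 1 ⇔ 5/7 = 5/7
((p ⇔ p) ⇔ q) ⇔ p = 5/7 ⇔ 5/7 = 1
p + p = 5/7 + 5/7 = 5/7
¬p = ¬5/7 = 2/7
¬p + q = 2/7 + 5/7 = 5/7
(p + p) + (¬p + q) = 5/7 + 5/7 = 5/7
(((p ⇔ p) ⇔ q) ⇔ p) ⇒ ((p + p) + (¬p + q)) = 1 ⇒ 5/7 = 5/7
¬q = ¬5/7 = 2/7
p ⇔ ¬q = 5/7 ⇔ 2/7 = 4/7
p + p = 5/7 + 5/7 = 5/7
(p ⇔ ¬q) + (p + p) = 4/7 + 5/7 = 5/7
((((p ⇔ p) ⇔ q) ⇔ p) ⇒ ((p + p) + (¬p + q))) + ((p ⇔ ¬q) + (p + p)) = 5/7 + 5/7 = 5/7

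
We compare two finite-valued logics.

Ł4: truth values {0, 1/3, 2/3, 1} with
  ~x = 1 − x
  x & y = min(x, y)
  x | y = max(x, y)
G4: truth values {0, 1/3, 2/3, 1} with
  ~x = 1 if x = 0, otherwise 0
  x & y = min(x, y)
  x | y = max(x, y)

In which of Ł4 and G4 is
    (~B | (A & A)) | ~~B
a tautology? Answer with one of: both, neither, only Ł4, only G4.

only G4

In Ł4: at A = 0, B = 1/3 the value is 2/3 — not a tautology.
In G4: every assignment gives 1 — tautology.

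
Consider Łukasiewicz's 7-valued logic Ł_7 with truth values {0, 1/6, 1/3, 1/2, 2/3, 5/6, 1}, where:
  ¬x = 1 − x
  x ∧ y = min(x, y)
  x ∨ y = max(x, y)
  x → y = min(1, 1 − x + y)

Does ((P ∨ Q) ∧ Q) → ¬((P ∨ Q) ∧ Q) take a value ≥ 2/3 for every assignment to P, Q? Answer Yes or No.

Counterexample: take P = 0, Q = 5/6.
P ∨ Q = 0 ∨ 5/6 = 5/6
(P ∨ Q) ∧ Q = 5/6 ∧ 5/6 = 5/6
P ∨ Q = 0 ∨ 5/6 = 5/6
(P ∨ Q) ∧ Q = 5/6 ∧ 5/6 = 5/6
¬((P ∨ Q) ∧ Q) = ¬5/6 = 1/6
((P ∨ Q) ∧ Q) → ¬((P ∨ Q) ∧ Q) = 5/6 → 1/6 = 1/3
This gives 1/3, which is below 2/3.

No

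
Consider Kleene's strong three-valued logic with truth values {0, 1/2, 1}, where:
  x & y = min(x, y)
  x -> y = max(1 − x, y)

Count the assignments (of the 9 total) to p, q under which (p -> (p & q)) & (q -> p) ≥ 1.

p = 0, q = 0 ↦ 1  ≥
p = 0, q = 1/2 ↦ 1/2  <
p = 0, q = 1 ↦ 0  <
p = 1/2, q = 0 ↦ 1/2  <
p = 1/2, q = 1/2 ↦ 1/2  <
p = 1/2, q = 1 ↦ 1/2  <
p = 1, q = 0 ↦ 0  <
p = 1, q = 1/2 ↦ 1/2  <
p = 1, q = 1 ↦ 1  ≥
So 2 of the 9 assignments meet the threshold.

2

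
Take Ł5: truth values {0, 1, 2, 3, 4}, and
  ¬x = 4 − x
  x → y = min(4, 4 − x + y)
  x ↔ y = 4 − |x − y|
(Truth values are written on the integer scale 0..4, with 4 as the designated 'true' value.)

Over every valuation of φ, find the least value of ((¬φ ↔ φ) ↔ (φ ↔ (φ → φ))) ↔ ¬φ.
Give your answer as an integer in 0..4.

Take φ = 3:
¬φ = ¬3 = 1
¬φ ↔ φ = 1 ↔ 3 = 2
φ → φ = 3 → 3 = 4
φ ↔ (φ → φ) = 3 ↔ 4 = 3
(¬φ ↔ φ) ↔ (φ ↔ (φ → φ)) = 2 ↔ 3 = 3
¬φ = ¬3 = 1
((¬φ ↔ φ) ↔ (φ ↔ (φ → φ))) ↔ ¬φ = 3 ↔ 1 = 2
No assignment yields a value below 2, so this is the minimum.

2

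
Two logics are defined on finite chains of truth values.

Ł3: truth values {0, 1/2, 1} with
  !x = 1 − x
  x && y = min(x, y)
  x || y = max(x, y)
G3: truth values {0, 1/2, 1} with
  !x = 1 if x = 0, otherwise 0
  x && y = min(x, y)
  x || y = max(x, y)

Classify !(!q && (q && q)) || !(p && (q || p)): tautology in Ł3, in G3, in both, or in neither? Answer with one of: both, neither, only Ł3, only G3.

only G3

In Ł3: at p = 1/2, q = 1/2 the value is 1/2 — not a tautology.
In G3: every assignment gives 1 — tautology.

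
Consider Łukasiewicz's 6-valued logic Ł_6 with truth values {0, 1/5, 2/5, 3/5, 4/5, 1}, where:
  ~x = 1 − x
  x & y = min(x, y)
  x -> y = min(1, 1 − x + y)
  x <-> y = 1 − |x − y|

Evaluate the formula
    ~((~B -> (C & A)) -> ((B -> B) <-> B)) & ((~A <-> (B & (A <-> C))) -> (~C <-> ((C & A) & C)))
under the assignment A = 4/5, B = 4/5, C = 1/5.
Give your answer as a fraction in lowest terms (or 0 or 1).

1/5

~B = ~4/5 = 1/5
C & A = 1/5 & 4/5 = 1/5
~B -> (C & A) = 1/5 -> 1/5 = 1
B -> B = 4/5 -> 4/5 = 1
(B -> B) <-> B = 1 <-> 4/5 = 4/5
(~B -> (C & A)) -> ((B -> B) <-> B) = 1 -> 4/5 = 4/5
~((~B -> (C & A)) -> ((B -> B) <-> B)) = ~4/5 = 1/5
~A = ~4/5 = 1/5
A <-> C = 4/5 <-> 1/5 = 2/5
B & (A <-> C) = 4/5 & 2/5 = 2/5
~A <-> (B & (A <-> C)) = 1/5 <-> 2/5 = 4/5
~C = ~1/5 = 4/5
C & A = 1/5 & 4/5 = 1/5
(C & A) & C = 1/5 & 1/5 = 1/5
~C <-> ((C & A) & C) = 4/5 <-> 1/5 = 2/5
(~A <-> (B & (A <-> C))) -> (~C <-> ((C & A) & C)) = 4/5 -> 2/5 = 3/5
~((~B -> (C & A)) -> ((B -> B) <-> B)) & ((~A <-> (B & (A <-> C))) -> (~C <-> ((C & A) & C))) = 1/5 & 3/5 = 1/5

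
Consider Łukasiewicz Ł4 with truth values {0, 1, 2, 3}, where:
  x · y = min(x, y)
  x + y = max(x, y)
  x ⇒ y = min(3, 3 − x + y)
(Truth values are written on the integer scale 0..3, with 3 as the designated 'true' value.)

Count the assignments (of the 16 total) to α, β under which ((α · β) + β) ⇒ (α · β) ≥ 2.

13

α = 0, β = 0 ↦ 3  ≥
α = 0, β = 1 ↦ 2  ≥
α = 0, β = 2 ↦ 1  <
α = 0, β = 3 ↦ 0  <
α = 1, β = 0 ↦ 3  ≥
α = 1, β = 1 ↦ 3  ≥
α = 1, β = 2 ↦ 2  ≥
α = 1, β = 3 ↦ 1  <
α = 2, β = 0 ↦ 3  ≥
α = 2, β = 1 ↦ 3  ≥
α = 2, β = 2 ↦ 3  ≥
α = 2, β = 3 ↦ 2  ≥
α = 3, β = 0 ↦ 3  ≥
α = 3, β = 1 ↦ 3  ≥
α = 3, β = 2 ↦ 3  ≥
α = 3, β = 3 ↦ 3  ≥
So 13 of the 16 assignments meet the threshold.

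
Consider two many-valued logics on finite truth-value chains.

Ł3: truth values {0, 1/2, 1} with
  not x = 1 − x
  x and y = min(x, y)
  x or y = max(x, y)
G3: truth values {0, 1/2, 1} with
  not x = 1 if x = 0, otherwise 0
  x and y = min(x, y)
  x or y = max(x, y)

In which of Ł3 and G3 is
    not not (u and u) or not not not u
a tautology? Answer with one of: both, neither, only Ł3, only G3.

only G3

In Ł3: at u = 1/2 the value is 1/2 — not a tautology.
In G3: every assignment gives 1 — tautology.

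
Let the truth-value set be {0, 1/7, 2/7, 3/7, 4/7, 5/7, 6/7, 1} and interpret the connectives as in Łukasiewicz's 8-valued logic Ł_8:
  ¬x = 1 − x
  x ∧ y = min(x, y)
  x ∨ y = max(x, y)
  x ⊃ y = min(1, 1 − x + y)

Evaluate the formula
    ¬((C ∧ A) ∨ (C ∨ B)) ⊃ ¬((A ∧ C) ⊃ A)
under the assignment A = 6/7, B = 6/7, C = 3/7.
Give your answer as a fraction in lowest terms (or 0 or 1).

C ∧ A = 3/7 ∧ 6/7 = 3/7
C ∨ B = 3/7 ∨ 6/7 = 6/7
(C ∧ A) ∨ (C ∨ B) = 3/7 ∨ 6/7 = 6/7
¬((C ∧ A) ∨ (C ∨ B)) = ¬6/7 = 1/7
A ∧ C = 6/7 ∧ 3/7 = 3/7
(A ∧ C) ⊃ A = 3/7 ⊃ 6/7 = 1
¬((A ∧ C) ⊃ A) = ¬1 = 0
¬((C ∧ A) ∨ (C ∨ B)) ⊃ ¬((A ∧ C) ⊃ A) = 1/7 ⊃ 0 = 6/7

6/7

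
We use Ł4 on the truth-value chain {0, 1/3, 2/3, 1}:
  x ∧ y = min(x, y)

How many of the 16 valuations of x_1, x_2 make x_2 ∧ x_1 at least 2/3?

4

x_1 = 0, x_2 = 0 ↦ 0  <
x_1 = 0, x_2 = 1/3 ↦ 0  <
x_1 = 0, x_2 = 2/3 ↦ 0  <
x_1 = 0, x_2 = 1 ↦ 0  <
x_1 = 1/3, x_2 = 0 ↦ 0  <
x_1 = 1/3, x_2 = 1/3 ↦ 1/3  <
x_1 = 1/3, x_2 = 2/3 ↦ 1/3  <
x_1 = 1/3, x_2 = 1 ↦ 1/3  <
x_1 = 2/3, x_2 = 0 ↦ 0  <
x_1 = 2/3, x_2 = 1/3 ↦ 1/3  <
x_1 = 2/3, x_2 = 2/3 ↦ 2/3  ≥
x_1 = 2/3, x_2 = 1 ↦ 2/3  ≥
x_1 = 1, x_2 = 0 ↦ 0  <
x_1 = 1, x_2 = 1/3 ↦ 1/3  <
x_1 = 1, x_2 = 2/3 ↦ 2/3  ≥
x_1 = 1, x_2 = 1 ↦ 1  ≥
So 4 of the 16 assignments meet the threshold.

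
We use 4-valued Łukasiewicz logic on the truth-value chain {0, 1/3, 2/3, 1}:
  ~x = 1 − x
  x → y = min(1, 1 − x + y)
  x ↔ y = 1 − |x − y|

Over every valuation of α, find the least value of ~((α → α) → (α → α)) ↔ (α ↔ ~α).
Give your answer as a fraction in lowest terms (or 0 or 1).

Take α = 1/3:
α → α = 1/3 → 1/3 = 1
α → α = 1/3 → 1/3 = 1
(α → α) → (α → α) = 1 → 1 = 1
~((α → α) → (α → α)) = ~1 = 0
~α = ~1/3 = 2/3
α ↔ ~α = 1/3 ↔ 2/3 = 2/3
~((α → α) → (α → α)) ↔ (α ↔ ~α) = 0 ↔ 2/3 = 1/3
No assignment yields a value below 1/3, so this is the minimum.

1/3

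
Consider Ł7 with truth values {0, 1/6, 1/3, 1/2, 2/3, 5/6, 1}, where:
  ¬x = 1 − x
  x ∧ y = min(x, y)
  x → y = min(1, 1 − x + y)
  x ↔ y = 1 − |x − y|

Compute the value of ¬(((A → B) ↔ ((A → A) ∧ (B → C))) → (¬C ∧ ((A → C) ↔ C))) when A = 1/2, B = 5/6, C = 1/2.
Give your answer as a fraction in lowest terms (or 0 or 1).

A → B = 1/2 → 5/6 = 1
A → A = 1/2 → 1/2 = 1
B → C = 5/6 → 1/2 = 2/3
(A → A) ∧ (B → C) = 1 ∧ 2/3 = 2/3
(A → B) ↔ ((A → A) ∧ (B → C)) = 1 ↔ 2/3 = 2/3
¬C = ¬1/2 = 1/2
A → C = 1/2 → 1/2 = 1
(A → C) ↔ C = 1 ↔ 1/2 = 1/2
¬C ∧ ((A → C) ↔ C) = 1/2 ∧ 1/2 = 1/2
((A → B) ↔ ((A → A) ∧ (B → C))) → (¬C ∧ ((A → C) ↔ C)) = 2/3 → 1/2 = 5/6
¬(((A → B) ↔ ((A → A) ∧ (B → C))) → (¬C ∧ ((A → C) ↔ C))) = ¬5/6 = 1/6

1/6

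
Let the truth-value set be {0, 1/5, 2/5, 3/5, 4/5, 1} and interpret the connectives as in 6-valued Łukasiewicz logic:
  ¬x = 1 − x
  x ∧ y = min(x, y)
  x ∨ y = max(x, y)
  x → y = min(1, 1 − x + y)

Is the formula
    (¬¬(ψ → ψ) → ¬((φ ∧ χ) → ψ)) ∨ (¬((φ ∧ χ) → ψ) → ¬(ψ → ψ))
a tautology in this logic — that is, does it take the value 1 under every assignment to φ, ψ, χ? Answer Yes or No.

No

Counterexample: take φ = 1/5, ψ = 0, χ = 1/5.
ψ → ψ = 0 → 0 = 1
¬(ψ → ψ) = ¬1 = 0
¬¬(ψ → ψ) = ¬0 = 1
φ ∧ χ = 1/5 ∧ 1/5 = 1/5
(φ ∧ χ) → ψ = 1/5 → 0 = 4/5
¬((φ ∧ χ) → ψ) = ¬4/5 = 1/5
¬¬(ψ → ψ) → ¬((φ ∧ χ) → ψ) = 1 → 1/5 = 1/5
φ ∧ χ = 1/5 ∧ 1/5 = 1/5
(φ ∧ χ) → ψ = 1/5 → 0 = 4/5
¬((φ ∧ χ) → ψ) = ¬4/5 = 1/5
ψ → ψ = 0 → 0 = 1
¬(ψ → ψ) = ¬1 = 0
¬((φ ∧ χ) → ψ) → ¬(ψ → ψ) = 1/5 → 0 = 4/5
(¬¬(ψ → ψ) → ¬((φ ∧ χ) → ψ)) ∨ (¬((φ ∧ χ) → ψ) → ¬(ψ → ψ)) = 1/5 ∨ 4/5 = 4/5
This gives 4/5 ≠ 1.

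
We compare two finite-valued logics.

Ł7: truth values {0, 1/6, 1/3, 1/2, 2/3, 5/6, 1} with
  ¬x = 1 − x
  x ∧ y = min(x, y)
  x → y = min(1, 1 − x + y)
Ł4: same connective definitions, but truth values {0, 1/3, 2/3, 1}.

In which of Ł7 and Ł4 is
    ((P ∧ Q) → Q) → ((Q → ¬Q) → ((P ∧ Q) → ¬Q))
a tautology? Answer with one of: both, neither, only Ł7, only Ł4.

In Ł7: every assignment gives 1 — tautology.
In Ł4: every assignment gives 1 — tautology.

both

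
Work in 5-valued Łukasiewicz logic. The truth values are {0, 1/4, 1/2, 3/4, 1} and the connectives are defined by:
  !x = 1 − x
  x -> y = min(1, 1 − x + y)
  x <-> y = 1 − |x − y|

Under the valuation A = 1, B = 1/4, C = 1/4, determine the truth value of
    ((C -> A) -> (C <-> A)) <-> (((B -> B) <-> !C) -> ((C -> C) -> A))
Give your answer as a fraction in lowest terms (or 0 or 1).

C -> A = 1/4 -> 1 = 1
C <-> A = 1/4 <-> 1 = 1/4
(C -> A) -> (C <-> A) = 1 -> 1/4 = 1/4
B -> B = 1/4 -> 1/4 = 1
!C = !1/4 = 3/4
(B -> B) <-> !C = 1 <-> 3/4 = 3/4
C -> C = 1/4 -> 1/4 = 1
(C -> C) -> A = 1 -> 1 = 1
((B -> B) <-> !C) -> ((C -> C) -> A) = 3/4 -> 1 = 1
((C -> A) -> (C <-> A)) <-> (((B -> B) <-> !C) -> ((C -> C) -> A)) = 1/4 <-> 1 = 1/4

1/4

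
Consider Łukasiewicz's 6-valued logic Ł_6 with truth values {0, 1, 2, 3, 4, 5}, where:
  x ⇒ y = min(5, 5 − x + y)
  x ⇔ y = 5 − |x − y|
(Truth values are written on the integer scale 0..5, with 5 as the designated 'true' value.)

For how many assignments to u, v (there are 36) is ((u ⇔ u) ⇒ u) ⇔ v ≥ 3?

value 5: 6 assignments (counts)
value 4: 10 assignments (counts)
value 3: 8 assignments (counts)
value 2: 6 assignments
value 1: 4 assignments
value 0: 2 assignments
So 24 of the 36 assignments meet the threshold.

24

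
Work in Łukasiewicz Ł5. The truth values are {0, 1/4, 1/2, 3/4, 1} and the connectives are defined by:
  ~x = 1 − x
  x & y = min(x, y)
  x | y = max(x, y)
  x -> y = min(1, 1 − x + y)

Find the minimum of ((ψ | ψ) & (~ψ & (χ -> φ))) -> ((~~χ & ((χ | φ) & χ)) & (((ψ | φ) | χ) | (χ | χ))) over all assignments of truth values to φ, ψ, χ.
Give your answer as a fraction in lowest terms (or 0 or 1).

1/2

Take φ = 0, ψ = 1/2, χ = 0:
ψ | ψ = 1/2 | 1/2 = 1/2
~ψ = ~1/2 = 1/2
χ -> φ = 0 -> 0 = 1
~ψ & (χ -> φ) = 1/2 & 1 = 1/2
(ψ | ψ) & (~ψ & (χ -> φ)) = 1/2 & 1/2 = 1/2
~χ = ~0 = 1
~~χ = ~1 = 0
χ | φ = 0 | 0 = 0
(χ | φ) & χ = 0 & 0 = 0
~~χ & ((χ | φ) & χ) = 0 & 0 = 0
ψ | φ = 1/2 | 0 = 1/2
(ψ | φ) | χ = 1/2 | 0 = 1/2
χ | χ = 0 | 0 = 0
((ψ | φ) | χ) | (χ | χ) = 1/2 | 0 = 1/2
(~~χ & ((χ | φ) & χ)) & (((ψ | φ) | χ) | (χ | χ)) = 0 & 1/2 = 0
((ψ | ψ) & (~ψ & (χ -> φ))) -> ((~~χ & ((χ | φ) & χ)) & (((ψ | φ) | χ) | (χ | χ))) = 1/2 -> 0 = 1/2
No assignment yields a value below 1/2, so this is the minimum.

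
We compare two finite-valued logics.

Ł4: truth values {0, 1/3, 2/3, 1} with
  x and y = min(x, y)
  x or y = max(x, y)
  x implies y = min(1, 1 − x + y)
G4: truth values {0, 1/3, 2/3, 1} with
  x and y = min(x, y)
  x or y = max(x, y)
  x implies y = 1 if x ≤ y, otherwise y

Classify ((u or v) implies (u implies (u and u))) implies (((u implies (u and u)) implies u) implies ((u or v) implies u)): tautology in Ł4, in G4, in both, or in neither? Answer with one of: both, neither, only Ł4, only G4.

both

In Ł4: every assignment gives 1 — tautology.
In G4: every assignment gives 1 — tautology.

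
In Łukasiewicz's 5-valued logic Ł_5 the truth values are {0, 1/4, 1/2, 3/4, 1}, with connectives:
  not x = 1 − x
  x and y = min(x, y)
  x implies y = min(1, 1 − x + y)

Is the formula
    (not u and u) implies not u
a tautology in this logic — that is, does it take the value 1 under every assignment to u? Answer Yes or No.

u = 0 ↦ 1
u = 1/4 ↦ 1
u = 1/2 ↦ 1
u = 3/4 ↦ 1
u = 1 ↦ 1
Every assignment gives a value ≥ 1.

Yes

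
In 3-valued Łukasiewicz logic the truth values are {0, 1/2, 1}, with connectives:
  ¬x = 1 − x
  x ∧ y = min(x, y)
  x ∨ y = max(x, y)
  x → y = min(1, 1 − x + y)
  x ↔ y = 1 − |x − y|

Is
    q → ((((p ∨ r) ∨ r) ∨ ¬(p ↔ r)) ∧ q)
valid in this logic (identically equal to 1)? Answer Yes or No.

No

Counterexample: take p = 0, q = 1/2, r = 0.
p ∨ r = 0 ∨ 0 = 0
(p ∨ r) ∨ r = 0 ∨ 0 = 0
p ↔ r = 0 ↔ 0 = 1
¬(p ↔ r) = ¬1 = 0
((p ∨ r) ∨ r) ∨ ¬(p ↔ r) = 0 ∨ 0 = 0
(((p ∨ r) ∨ r) ∨ ¬(p ↔ r)) ∧ q = 0 ∧ 1/2 = 0
q → ((((p ∨ r) ∨ r) ∨ ¬(p ↔ r)) ∧ q) = 1/2 → 0 = 1/2
This gives 1/2 ≠ 1.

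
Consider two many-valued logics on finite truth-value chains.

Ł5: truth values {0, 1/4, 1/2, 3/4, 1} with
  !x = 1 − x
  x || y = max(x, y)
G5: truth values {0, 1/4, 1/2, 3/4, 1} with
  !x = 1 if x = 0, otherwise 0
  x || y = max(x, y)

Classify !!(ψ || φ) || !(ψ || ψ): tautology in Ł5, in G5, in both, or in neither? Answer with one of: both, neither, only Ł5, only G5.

In Ł5: at φ = 0, ψ = 1/4 the value is 3/4 — not a tautology.
In G5: every assignment gives 1 — tautology.

only G5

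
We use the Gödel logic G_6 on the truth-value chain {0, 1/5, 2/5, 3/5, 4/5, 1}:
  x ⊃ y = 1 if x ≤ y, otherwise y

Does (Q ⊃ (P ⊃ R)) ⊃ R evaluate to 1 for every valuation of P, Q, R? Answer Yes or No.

No

Counterexample: take P = 0, Q = 0, R = 0.
P ⊃ R = 0 ⊃ 0 = 1
Q ⊃ (P ⊃ R) = 0 ⊃ 1 = 1
(Q ⊃ (P ⊃ R)) ⊃ R = 1 ⊃ 0 = 0
This gives 0 ≠ 1.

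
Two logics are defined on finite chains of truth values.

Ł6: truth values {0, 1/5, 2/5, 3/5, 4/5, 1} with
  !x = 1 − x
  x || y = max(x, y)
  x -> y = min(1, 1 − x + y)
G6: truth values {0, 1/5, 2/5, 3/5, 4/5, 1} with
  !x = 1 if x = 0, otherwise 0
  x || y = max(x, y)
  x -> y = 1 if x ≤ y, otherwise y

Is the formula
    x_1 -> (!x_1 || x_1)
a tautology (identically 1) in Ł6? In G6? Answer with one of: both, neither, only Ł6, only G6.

In Ł6: every assignment gives 1 — tautology.
In G6: every assignment gives 1 — tautology.

both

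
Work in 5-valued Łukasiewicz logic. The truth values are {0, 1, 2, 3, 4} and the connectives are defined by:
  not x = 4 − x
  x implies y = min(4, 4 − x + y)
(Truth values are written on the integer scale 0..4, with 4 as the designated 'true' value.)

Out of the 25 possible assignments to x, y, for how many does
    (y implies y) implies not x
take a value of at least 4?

value 4: 5 assignments (counts)
value 3: 5 assignments
value 2: 5 assignments
value 1: 5 assignments
value 0: 5 assignments
So 5 of the 25 assignments meet the threshold.

5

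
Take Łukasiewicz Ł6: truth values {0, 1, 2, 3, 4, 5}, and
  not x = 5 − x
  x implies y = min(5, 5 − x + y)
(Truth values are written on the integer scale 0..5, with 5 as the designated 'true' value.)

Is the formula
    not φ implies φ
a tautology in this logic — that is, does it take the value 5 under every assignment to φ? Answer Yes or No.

No

Counterexample: take φ = 0.
not φ = not 0 = 5
not φ implies φ = 5 implies 0 = 0
This gives 0 ≠ 5.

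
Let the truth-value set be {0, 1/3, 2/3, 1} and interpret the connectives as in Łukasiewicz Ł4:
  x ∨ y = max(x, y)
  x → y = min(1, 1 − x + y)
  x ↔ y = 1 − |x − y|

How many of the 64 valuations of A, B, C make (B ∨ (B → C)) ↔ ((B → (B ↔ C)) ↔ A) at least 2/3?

value 1: 17 assignments (counts)
value 2/3: 21 assignments (counts)
value 1/3: 15 assignments
value 0: 11 assignments
So 38 of the 64 assignments meet the threshold.

38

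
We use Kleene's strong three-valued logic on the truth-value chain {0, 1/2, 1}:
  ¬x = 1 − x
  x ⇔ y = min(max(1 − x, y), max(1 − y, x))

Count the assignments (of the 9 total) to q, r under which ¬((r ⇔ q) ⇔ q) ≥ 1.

q = 0, r = 0 ↦ 1  ≥
q = 0, r = 1/2 ↦ 1/2  <
q = 0, r = 1 ↦ 0  <
q = 1/2, r = 0 ↦ 1/2  <
q = 1/2, r = 1/2 ↦ 1/2  <
q = 1/2, r = 1 ↦ 1/2  <
q = 1, r = 0 ↦ 1  ≥
q = 1, r = 1/2 ↦ 1/2  <
q = 1, r = 1 ↦ 0  <
So 2 of the 9 assignments meet the threshold.

2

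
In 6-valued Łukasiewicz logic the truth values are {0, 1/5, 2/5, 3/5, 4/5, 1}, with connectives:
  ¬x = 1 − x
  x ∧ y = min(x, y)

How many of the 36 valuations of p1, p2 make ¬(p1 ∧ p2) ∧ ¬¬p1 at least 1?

1

value 1: 1 assignment (counts)
value 4/5: 3 assignments
value 3/5: 5 assignments
value 2/5: 11 assignments
value 1/5: 9 assignments
value 0: 7 assignments
So 1 of the 36 assignments meets the threshold.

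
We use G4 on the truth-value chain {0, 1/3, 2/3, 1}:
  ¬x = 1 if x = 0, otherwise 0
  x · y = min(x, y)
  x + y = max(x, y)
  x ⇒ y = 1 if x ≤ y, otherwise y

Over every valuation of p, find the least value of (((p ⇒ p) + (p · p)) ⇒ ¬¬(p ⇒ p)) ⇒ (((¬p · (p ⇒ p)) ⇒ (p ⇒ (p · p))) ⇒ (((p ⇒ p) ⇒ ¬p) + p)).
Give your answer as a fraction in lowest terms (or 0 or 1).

1/3

Take p = 1/3:
p ⇒ p = 1/3 ⇒ 1/3 = 1
p · p = 1/3 · 1/3 = 1/3
(p ⇒ p) + (p · p) = 1 + 1/3 = 1
p ⇒ p = 1/3 ⇒ 1/3 = 1
¬(p ⇒ p) = ¬1 = 0
¬¬(p ⇒ p) = ¬0 = 1
((p ⇒ p) + (p · p)) ⇒ ¬¬(p ⇒ p) = 1 ⇒ 1 = 1
¬p = ¬1/3 = 0
p ⇒ p = 1/3 ⇒ 1/3 = 1
¬p · (p ⇒ p) = 0 · 1 = 0
p · p = 1/3 · 1/3 = 1/3
p ⇒ (p · p) = 1/3 ⇒ 1/3 = 1
(¬p · (p ⇒ p)) ⇒ (p ⇒ (p · p)) = 0 ⇒ 1 = 1
p ⇒ p = 1/3 ⇒ 1/3 = 1
¬p = ¬1/3 = 0
(p ⇒ p) ⇒ ¬p = 1 ⇒ 0 = 0
((p ⇒ p) ⇒ ¬p) + p = 0 + 1/3 = 1/3
((¬p · (p ⇒ p)) ⇒ (p ⇒ (p · p))) ⇒ (((p ⇒ p) ⇒ ¬p) + p) = 1 ⇒ 1/3 = 1/3
(((p ⇒ p) + (p · p)) ⇒ ¬¬(p ⇒ p)) ⇒ (((¬p · (p ⇒ p)) ⇒ (p ⇒ (p · p))) ⇒ (((p ⇒ p) ⇒ ¬p) + p)) = 1 ⇒ 1/3 = 1/3
No assignment yields a value below 1/3, so this is the minimum.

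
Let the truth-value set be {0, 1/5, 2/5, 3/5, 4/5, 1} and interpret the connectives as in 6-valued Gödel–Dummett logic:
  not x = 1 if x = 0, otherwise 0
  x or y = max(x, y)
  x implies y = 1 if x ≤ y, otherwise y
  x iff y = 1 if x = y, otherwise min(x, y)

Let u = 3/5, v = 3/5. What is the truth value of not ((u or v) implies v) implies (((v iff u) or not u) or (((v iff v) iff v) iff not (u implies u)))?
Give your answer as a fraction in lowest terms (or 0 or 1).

u or v = 3/5 or 3/5 = 3/5
(u or v) implies v = 3/5 implies 3/5 = 1
not ((u or v) implies v) = not 1 = 0
v iff u = 3/5 iff 3/5 = 1
not u = not 3/5 = 0
(v iff u) or not u = 1 or 0 = 1
v iff v = 3/5 iff 3/5 = 1
(v iff v) iff v = 1 iff 3/5 = 3/5
u implies u = 3/5 implies 3/5 = 1
not (u implies u) = not 1 = 0
((v iff v) iff v) iff not (u implies u) = 3/5 iff 0 = 0
((v iff u) or not u) or (((v iff v) iff v) iff not (u implies u)) = 1 or 0 = 1
not ((u or v) implies v) implies (((v iff u) or not u) or (((v iff v) iff v) iff not (u implies u))) = 0 implies 1 = 1

1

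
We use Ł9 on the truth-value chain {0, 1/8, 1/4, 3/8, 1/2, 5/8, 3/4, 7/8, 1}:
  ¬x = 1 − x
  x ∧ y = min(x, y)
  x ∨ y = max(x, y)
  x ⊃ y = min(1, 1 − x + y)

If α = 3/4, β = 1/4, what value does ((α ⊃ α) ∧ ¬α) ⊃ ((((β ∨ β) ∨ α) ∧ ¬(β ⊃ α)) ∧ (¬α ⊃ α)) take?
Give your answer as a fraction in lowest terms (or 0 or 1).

3/4

α ⊃ α = 3/4 ⊃ 3/4 = 1
¬α = ¬3/4 = 1/4
(α ⊃ α) ∧ ¬α = 1 ∧ 1/4 = 1/4
β ∨ β = 1/4 ∨ 1/4 = 1/4
(β ∨ β) ∨ α = 1/4 ∨ 3/4 = 3/4
β ⊃ α = 1/4 ⊃ 3/4 = 1
¬(β ⊃ α) = ¬1 = 0
((β ∨ β) ∨ α) ∧ ¬(β ⊃ α) = 3/4 ∧ 0 = 0
¬α = ¬3/4 = 1/4
¬α ⊃ α = 1/4 ⊃ 3/4 = 1
(((β ∨ β) ∨ α) ∧ ¬(β ⊃ α)) ∧ (¬α ⊃ α) = 0 ∧ 1 = 0
((α ⊃ α) ∧ ¬α) ⊃ ((((β ∨ β) ∨ α) ∧ ¬(β ⊃ α)) ∧ (¬α ⊃ α)) = 1/4 ⊃ 0 = 3/4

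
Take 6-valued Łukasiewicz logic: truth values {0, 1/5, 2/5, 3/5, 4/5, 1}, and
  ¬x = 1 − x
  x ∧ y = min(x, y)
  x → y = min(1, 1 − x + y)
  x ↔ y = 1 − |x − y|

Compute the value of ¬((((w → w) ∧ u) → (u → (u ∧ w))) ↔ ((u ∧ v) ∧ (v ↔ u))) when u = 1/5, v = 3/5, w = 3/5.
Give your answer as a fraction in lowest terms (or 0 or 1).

w → w = 3/5 → 3/5 = 1
(w → w) ∧ u = 1 ∧ 1/5 = 1/5
u ∧ w = 1/5 ∧ 3/5 = 1/5
u → (u ∧ w) = 1/5 → 1/5 = 1
((w → w) ∧ u) → (u → (u ∧ w)) = 1/5 → 1 = 1
u ∧ v = 1/5 ∧ 3/5 = 1/5
v ↔ u = 3/5 ↔ 1/5 = 3/5
(u ∧ v) ∧ (v ↔ u) = 1/5 ∧ 3/5 = 1/5
(((w → w) ∧ u) → (u → (u ∧ w))) ↔ ((u ∧ v) ∧ (v ↔ u)) = 1 ↔ 1/5 = 1/5
¬((((w → w) ∧ u) → (u → (u ∧ w))) ↔ ((u ∧ v) ∧ (v ↔ u))) = ¬1/5 = 4/5

4/5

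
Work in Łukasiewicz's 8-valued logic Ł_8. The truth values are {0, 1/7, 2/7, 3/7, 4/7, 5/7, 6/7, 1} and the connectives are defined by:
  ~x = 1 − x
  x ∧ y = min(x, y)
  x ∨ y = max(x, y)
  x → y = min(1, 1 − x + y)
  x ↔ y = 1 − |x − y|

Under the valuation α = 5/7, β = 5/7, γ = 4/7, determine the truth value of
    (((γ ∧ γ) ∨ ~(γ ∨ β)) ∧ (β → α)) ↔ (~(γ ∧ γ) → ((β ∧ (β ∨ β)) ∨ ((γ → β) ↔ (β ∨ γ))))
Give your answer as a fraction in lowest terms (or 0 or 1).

γ ∧ γ = 4/7 ∧ 4/7 = 4/7
γ ∨ β = 4/7 ∨ 5/7 = 5/7
~(γ ∨ β) = ~5/7 = 2/7
(γ ∧ γ) ∨ ~(γ ∨ β) = 4/7 ∨ 2/7 = 4/7
β → α = 5/7 → 5/7 = 1
((γ ∧ γ) ∨ ~(γ ∨ β)) ∧ (β → α) = 4/7 ∧ 1 = 4/7
γ ∧ γ = 4/7 ∧ 4/7 = 4/7
~(γ ∧ γ) = ~4/7 = 3/7
β ∨ β = 5/7 ∨ 5/7 = 5/7
β ∧ (β ∨ β) = 5/7 ∧ 5/7 = 5/7
γ → β = 4/7 → 5/7 = 1
β ∨ γ = 5/7 ∨ 4/7 = 5/7
(γ → β) ↔ (β ∨ γ) = 1 ↔ 5/7 = 5/7
(β ∧ (β ∨ β)) ∨ ((γ → β) ↔ (β ∨ γ)) = 5/7 ∨ 5/7 = 5/7
~(γ ∧ γ) → ((β ∧ (β ∨ β)) ∨ ((γ → β) ↔ (β ∨ γ))) = 3/7 → 5/7 = 1
(((γ ∧ γ) ∨ ~(γ ∨ β)) ∧ (β → α)) ↔ (~(γ ∧ γ) → ((β ∧ (β ∨ β)) ∨ ((γ → β) ↔ (β ∨ γ)))) = 4/7 ↔ 1 = 4/7

4/7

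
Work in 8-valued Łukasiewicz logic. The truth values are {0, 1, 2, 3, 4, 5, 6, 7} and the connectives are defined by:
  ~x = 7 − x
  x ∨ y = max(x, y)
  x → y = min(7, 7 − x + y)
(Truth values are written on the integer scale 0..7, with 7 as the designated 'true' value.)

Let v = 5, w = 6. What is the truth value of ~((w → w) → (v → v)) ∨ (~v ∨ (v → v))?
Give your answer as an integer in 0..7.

7

w → w = 6 → 6 = 7
v → v = 5 → 5 = 7
(w → w) → (v → v) = 7 → 7 = 7
~((w → w) → (v → v)) = ~7 = 0
~v = ~5 = 2
v → v = 5 → 5 = 7
~v ∨ (v → v) = 2 ∨ 7 = 7
~((w → w) → (v → v)) ∨ (~v ∨ (v → v)) = 0 ∨ 7 = 7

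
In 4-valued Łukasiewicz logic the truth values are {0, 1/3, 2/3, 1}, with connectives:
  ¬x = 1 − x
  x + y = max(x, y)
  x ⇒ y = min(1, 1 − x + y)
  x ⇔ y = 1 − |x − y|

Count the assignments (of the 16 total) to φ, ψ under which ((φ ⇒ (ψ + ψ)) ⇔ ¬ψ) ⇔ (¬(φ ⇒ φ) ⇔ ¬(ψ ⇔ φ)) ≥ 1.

φ = 0, ψ = 0 ↦ 1  ≥
φ = 0, ψ = 1/3 ↦ 1  ≥
φ = 0, ψ = 2/3 ↦ 1  ≥
φ = 0, ψ = 1 ↦ 1  ≥
φ = 1/3, ψ = 0 ↦ 1  ≥
φ = 1/3, ψ = 1/3 ↦ 2/3  <
φ = 1/3, ψ = 2/3 ↦ 2/3  <
φ = 1/3, ψ = 1 ↦ 2/3  <
φ = 2/3, ψ = 0 ↦ 1  ≥
φ = 2/3, ψ = 1/3 ↦ 2/3  <
φ = 2/3, ψ = 2/3 ↦ 1/3  <
φ = 2/3, ψ = 1 ↦ 1/3  <
φ = 1, ψ = 0 ↦ 1  ≥
φ = 1, ψ = 1/3 ↦ 2/3  <
φ = 1, ψ = 2/3 ↦ 1  ≥
φ = 1, ψ = 1 ↦ 0  <
So 8 of the 16 assignments meet the threshold.

8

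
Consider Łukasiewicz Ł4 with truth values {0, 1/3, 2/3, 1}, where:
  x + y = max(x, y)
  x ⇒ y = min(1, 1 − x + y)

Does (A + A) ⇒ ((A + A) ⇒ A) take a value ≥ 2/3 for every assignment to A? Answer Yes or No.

Yes

A = 0 ↦ 1
A = 1/3 ↦ 1
A = 2/3 ↦ 1
A = 1 ↦ 1
Every assignment gives a value ≥ 2/3.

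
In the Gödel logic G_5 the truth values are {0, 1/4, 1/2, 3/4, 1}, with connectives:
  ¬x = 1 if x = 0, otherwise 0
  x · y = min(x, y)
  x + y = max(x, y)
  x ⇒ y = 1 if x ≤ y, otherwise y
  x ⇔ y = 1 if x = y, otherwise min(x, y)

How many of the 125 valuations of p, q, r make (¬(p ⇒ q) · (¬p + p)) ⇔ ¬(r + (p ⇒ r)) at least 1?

90

value 1: 90 assignments (counts)
value 3/4: 1 assignment
value 1/2: 1 assignment
value 1/4: 1 assignment
value 0: 32 assignments
So 90 of the 125 assignments meet the threshold.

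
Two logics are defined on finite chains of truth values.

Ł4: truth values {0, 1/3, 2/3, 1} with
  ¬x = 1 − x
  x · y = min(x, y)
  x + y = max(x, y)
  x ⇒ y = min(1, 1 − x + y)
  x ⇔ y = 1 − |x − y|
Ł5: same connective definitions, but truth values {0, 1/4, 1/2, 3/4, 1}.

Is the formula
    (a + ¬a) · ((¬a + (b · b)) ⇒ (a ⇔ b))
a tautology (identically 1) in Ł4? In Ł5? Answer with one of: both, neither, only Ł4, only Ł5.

In Ł4: at a = 0, b = 1/3 the value is 2/3 — not a tautology.
In Ł5: at a = 0, b = 1/4 the value is 3/4 — not a tautology.

neither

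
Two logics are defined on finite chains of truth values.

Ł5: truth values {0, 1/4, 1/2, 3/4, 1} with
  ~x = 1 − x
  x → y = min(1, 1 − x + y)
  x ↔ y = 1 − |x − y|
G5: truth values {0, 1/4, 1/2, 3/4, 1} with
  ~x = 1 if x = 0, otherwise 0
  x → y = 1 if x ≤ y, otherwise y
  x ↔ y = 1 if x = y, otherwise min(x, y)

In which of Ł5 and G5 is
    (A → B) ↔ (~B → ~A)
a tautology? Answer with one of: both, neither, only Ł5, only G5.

only Ł5

In Ł5: every assignment gives 1 — tautology.
In G5: at A = 1/2, B = 1/4 the value is 1/4 — not a tautology.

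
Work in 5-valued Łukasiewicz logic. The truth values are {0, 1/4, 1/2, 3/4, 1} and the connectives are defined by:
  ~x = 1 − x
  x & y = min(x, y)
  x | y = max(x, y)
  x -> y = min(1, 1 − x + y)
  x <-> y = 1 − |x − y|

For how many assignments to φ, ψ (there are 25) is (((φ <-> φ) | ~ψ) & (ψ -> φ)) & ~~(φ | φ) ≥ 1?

value 1: 5 assignments (counts)
value 3/4: 5 assignments
value 1/2: 5 assignments
value 1/4: 5 assignments
value 0: 5 assignments
So 5 of the 25 assignments meet the threshold.

5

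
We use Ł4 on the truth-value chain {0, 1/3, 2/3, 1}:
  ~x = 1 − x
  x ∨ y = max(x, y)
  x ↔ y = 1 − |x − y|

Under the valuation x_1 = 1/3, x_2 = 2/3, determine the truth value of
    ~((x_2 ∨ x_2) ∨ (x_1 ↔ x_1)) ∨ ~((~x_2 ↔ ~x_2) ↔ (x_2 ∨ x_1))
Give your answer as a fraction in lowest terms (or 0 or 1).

x_2 ∨ x_2 = 2/3 ∨ 2/3 = 2/3
x_1 ↔ x_1 = 1/3 ↔ 1/3 = 1
(x_2 ∨ x_2) ∨ (x_1 ↔ x_1) = 2/3 ∨ 1 = 1
~((x_2 ∨ x_2) ∨ (x_1 ↔ x_1)) = ~1 = 0
~x_2 = ~2/3 = 1/3
~x_2 = ~2/3 = 1/3
~x_2 ↔ ~x_2 = 1/3 ↔ 1/3 = 1
x_2 ∨ x_1 = 2/3 ∨ 1/3 = 2/3
(~x_2 ↔ ~x_2) ↔ (x_2 ∨ x_1) = 1 ↔ 2/3 = 2/3
~((~x_2 ↔ ~x_2) ↔ (x_2 ∨ x_1)) = ~2/3 = 1/3
~((x_2 ∨ x_2) ∨ (x_1 ↔ x_1)) ∨ ~((~x_2 ↔ ~x_2) ↔ (x_2 ∨ x_1)) = 0 ∨ 1/3 = 1/3

1/3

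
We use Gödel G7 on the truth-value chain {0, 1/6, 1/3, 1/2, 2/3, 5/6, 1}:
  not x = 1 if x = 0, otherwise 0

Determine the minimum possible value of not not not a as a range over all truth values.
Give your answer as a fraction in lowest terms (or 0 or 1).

Take a = 1/6:
not a = not 1/6 = 0
not not a = not 0 = 1
not not not a = not 1 = 0
No assignment yields a value below 0, so this is the minimum.

0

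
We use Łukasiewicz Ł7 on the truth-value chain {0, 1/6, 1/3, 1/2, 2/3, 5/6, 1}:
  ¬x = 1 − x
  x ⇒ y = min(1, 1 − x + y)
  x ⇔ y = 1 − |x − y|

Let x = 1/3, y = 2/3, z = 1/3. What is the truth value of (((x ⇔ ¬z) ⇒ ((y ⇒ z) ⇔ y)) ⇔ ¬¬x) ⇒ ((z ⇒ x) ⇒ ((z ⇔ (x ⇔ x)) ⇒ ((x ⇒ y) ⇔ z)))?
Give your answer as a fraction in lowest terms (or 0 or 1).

1

¬z = ¬1/3 = 2/3
x ⇔ ¬z = 1/3 ⇔ 2/3 = 2/3
y ⇒ z = 2/3 ⇒ 1/3 = 2/3
(y ⇒ z) ⇔ y = 2/3 ⇔ 2/3 = 1
(x ⇔ ¬z) ⇒ ((y ⇒ z) ⇔ y) = 2/3 ⇒ 1 = 1
¬x = ¬1/3 = 2/3
¬¬x = ¬2/3 = 1/3
((x ⇔ ¬z) ⇒ ((y ⇒ z) ⇔ y)) ⇔ ¬¬x = 1 ⇔ 1/3 = 1/3
z ⇒ x = 1/3 ⇒ 1/3 = 1
x ⇔ x = 1/3 ⇔ 1/3 = 1
z ⇔ (x ⇔ x) = 1/3 ⇔ 1 = 1/3
x ⇒ y = 1/3 ⇒ 2/3 = 1
(x ⇒ y) ⇔ z = 1 ⇔ 1/3 = 1/3
(z ⇔ (x ⇔ x)) ⇒ ((x ⇒ y) ⇔ z) = 1/3 ⇒ 1/3 = 1
(z ⇒ x) ⇒ ((z ⇔ (x ⇔ x)) ⇒ ((x ⇒ y) ⇔ z)) = 1 ⇒ 1 = 1
(((x ⇔ ¬z) ⇒ ((y ⇒ z) ⇔ y)) ⇔ ¬¬x) ⇒ ((z ⇒ x) ⇒ ((z ⇔ (x ⇔ x)) ⇒ ((x ⇒ y) ⇔ z))) = 1/3 ⇒ 1 = 1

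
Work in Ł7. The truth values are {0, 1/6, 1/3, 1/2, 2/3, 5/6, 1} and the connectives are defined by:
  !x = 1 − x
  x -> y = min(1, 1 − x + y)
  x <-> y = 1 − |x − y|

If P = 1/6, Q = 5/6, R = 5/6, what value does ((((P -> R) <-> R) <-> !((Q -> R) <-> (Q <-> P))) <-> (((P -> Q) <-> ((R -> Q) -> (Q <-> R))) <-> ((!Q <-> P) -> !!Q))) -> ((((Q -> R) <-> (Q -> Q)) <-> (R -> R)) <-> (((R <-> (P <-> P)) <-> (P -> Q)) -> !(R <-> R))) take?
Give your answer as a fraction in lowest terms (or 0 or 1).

1/6

P -> R = 1/6 -> 5/6 = 1
(P -> R) <-> R = 1 <-> 5/6 = 5/6
Q -> R = 5/6 -> 5/6 = 1
Q <-> P = 5/6 <-> 1/6 = 1/3
(Q -> R) <-> (Q <-> P) = 1 <-> 1/3 = 1/3
!((Q -> R) <-> (Q <-> P)) = !1/3 = 2/3
((P -> R) <-> R) <-> !((Q -> R) <-> (Q <-> P)) = 5/6 <-> 2/3 = 5/6
P -> Q = 1/6 -> 5/6 = 1
R -> Q = 5/6 -> 5/6 = 1
Q <-> R = 5/6 <-> 5/6 = 1
(R -> Q) -> (Q <-> R) = 1 -> 1 = 1
(P -> Q) <-> ((R -> Q) -> (Q <-> R)) = 1 <-> 1 = 1
!Q = !5/6 = 1/6
!Q <-> P = 1/6 <-> 1/6 = 1
!Q = !5/6 = 1/6
!!Q = !1/6 = 5/6
(!Q <-> P) -> !!Q = 1 -> 5/6 = 5/6
((P -> Q) <-> ((R -> Q) -> (Q <-> R))) <-> ((!Q <-> P) -> !!Q) = 1 <-> 5/6 = 5/6
(((P -> R) <-> R) <-> !((Q -> R) <-> (Q <-> P))) <-> (((P -> Q) <-> ((R -> Q) -> (Q <-> R))) <-> ((!Q <-> P) -> !!Q)) = 5/6 <-> 5/6 = 1
Q -> R = 5/6 -> 5/6 = 1
Q -> Q = 5/6 -> 5/6 = 1
(Q -> R) <-> (Q -> Q) = 1 <-> 1 = 1
R -> R = 5/6 -> 5/6 = 1
((Q -> R) <-> (Q -> Q)) <-> (R -> R) = 1 <-> 1 = 1
P <-> P = 1/6 <-> 1/6 = 1
R <-> (P <-> P) = 5/6 <-> 1 = 5/6
P -> Q = 1/6 -> 5/6 = 1
(R <-> (P <-> P)) <-> (P -> Q) = 5/6 <-> 1 = 5/6
R <-> R = 5/6 <-> 5/6 = 1
!(R <-> R) = !1 = 0
((R <-> (P <-> P)) <-> (P -> Q)) -> !(R <-> R) = 5/6 -> 0 = 1/6
(((Q -> R) <-> (Q -> Q)) <-> (R -> R)) <-> (((R <-> (P <-> P)) <-> (P -> Q)) -> !(R <-> R)) = 1 <-> 1/6 = 1/6
((((P -> R) <-> R) <-> !((Q -> R) <-> (Q <-> P))) <-> (((P -> Q) <-> ((R -> Q) -> (Q <-> R))) <-> ((!Q <-> P) -> !!Q))) -> ((((Q -> R) <-> (Q -> Q)) <-> (R -> R)) <-> (((R <-> (P <-> P)) <-> (P -> Q)) -> !(R <-> R))) = 1 -> 1/6 = 1/6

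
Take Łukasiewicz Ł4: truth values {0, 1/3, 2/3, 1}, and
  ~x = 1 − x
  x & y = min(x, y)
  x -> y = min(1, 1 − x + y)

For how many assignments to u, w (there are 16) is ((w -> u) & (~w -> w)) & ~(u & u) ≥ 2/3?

3

u = 0, w = 0 ↦ 0  <
u = 0, w = 1/3 ↦ 2/3  ≥
u = 0, w = 2/3 ↦ 1/3  <
u = 0, w = 1 ↦ 0  <
u = 1/3, w = 0 ↦ 0  <
u = 1/3, w = 1/3 ↦ 2/3  ≥
u = 1/3, w = 2/3 ↦ 2/3  ≥
u = 1/3, w = 1 ↦ 1/3  <
u = 2/3, w = 0 ↦ 0  <
u = 2/3, w = 1/3 ↦ 1/3  <
u = 2/3, w = 2/3 ↦ 1/3  <
u = 2/3, w = 1 ↦ 1/3  <
u = 1, w = 0 ↦ 0  <
u = 1, w = 1/3 ↦ 0  <
u = 1, w = 2/3 ↦ 0  <
u = 1, w = 1 ↦ 0  <
So 3 of the 16 assignments meet the threshold.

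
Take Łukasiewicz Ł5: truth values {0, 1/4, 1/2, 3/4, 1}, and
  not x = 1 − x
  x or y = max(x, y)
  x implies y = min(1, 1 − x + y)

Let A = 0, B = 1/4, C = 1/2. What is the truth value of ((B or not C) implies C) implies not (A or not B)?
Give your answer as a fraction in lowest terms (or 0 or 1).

1/4

not C = not 1/2 = 1/2
B or not C = 1/4 or 1/2 = 1/2
(B or not C) implies C = 1/2 implies 1/2 = 1
not B = not 1/4 = 3/4
A or not B = 0 or 3/4 = 3/4
not (A or not B) = not 3/4 = 1/4
((B or not C) implies C) implies not (A or not B) = 1 implies 1/4 = 1/4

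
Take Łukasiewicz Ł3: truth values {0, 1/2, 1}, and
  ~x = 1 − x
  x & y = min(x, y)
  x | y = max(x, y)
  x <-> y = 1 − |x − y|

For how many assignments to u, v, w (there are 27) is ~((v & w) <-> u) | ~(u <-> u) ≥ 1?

value 1: 6 assignments (counts)
value 1/2: 12 assignments
value 0: 9 assignments
So 6 of the 27 assignments meet the threshold.

6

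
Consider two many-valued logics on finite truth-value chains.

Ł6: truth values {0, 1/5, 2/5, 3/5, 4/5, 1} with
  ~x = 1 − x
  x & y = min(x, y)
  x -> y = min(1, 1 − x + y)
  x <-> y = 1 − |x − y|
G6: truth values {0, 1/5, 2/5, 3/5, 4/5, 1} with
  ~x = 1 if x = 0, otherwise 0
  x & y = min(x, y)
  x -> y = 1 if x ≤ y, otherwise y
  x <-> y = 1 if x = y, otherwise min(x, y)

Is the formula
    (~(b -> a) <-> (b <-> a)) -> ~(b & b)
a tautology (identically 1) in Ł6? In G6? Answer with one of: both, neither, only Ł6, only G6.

In Ł6: at a = 0, b = 2/5 the value is 4/5 — not a tautology.
In G6: every assignment gives 1 — tautology.

only G6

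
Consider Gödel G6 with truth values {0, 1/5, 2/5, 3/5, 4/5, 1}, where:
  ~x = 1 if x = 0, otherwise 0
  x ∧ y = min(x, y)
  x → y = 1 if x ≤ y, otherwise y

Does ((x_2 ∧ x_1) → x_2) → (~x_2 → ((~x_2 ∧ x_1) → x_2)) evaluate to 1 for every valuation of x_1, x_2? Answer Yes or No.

No

Counterexample: take x_1 = 1/5, x_2 = 0.
x_2 ∧ x_1 = 0 ∧ 1/5 = 0
(x_2 ∧ x_1) → x_2 = 0 → 0 = 1
~x_2 = ~0 = 1
~x_2 = ~0 = 1
~x_2 ∧ x_1 = 1 ∧ 1/5 = 1/5
(~x_2 ∧ x_1) → x_2 = 1/5 → 0 = 0
~x_2 → ((~x_2 ∧ x_1) → x_2) = 1 → 0 = 0
((x_2 ∧ x_1) → x_2) → (~x_2 → ((~x_2 ∧ x_1) → x_2)) = 1 → 0 = 0
This gives 0 ≠ 1.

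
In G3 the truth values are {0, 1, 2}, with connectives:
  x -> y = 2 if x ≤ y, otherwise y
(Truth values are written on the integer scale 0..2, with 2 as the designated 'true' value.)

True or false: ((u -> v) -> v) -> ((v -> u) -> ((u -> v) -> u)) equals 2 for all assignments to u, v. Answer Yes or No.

Yes

u = 0, v = 0 ↦ 2
u = 0, v = 1 ↦ 2
u = 0, v = 2 ↦ 2
u = 1, v = 0 ↦ 2
u = 1, v = 1 ↦ 2
u = 1, v = 2 ↦ 2
u = 2, v = 0 ↦ 2
u = 2, v = 1 ↦ 2
u = 2, v = 2 ↦ 2
Every assignment gives a value ≥ 2.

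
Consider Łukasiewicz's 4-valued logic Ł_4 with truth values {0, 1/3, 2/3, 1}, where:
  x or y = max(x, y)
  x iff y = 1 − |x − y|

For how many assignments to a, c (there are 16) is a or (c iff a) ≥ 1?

7

a = 0, c = 0 ↦ 1  ≥
a = 0, c = 1/3 ↦ 2/3  <
a = 0, c = 2/3 ↦ 1/3  <
a = 0, c = 1 ↦ 0  <
a = 1/3, c = 0 ↦ 2/3  <
a = 1/3, c = 1/3 ↦ 1  ≥
a = 1/3, c = 2/3 ↦ 2/3  <
a = 1/3, c = 1 ↦ 1/3  <
a = 2/3, c = 0 ↦ 2/3  <
a = 2/3, c = 1/3 ↦ 2/3  <
a = 2/3, c = 2/3 ↦ 1  ≥
a = 2/3, c = 1 ↦ 2/3  <
a = 1, c = 0 ↦ 1  ≥
a = 1, c = 1/3 ↦ 1  ≥
a = 1, c = 2/3 ↦ 1  ≥
a = 1, c = 1 ↦ 1  ≥
So 7 of the 16 assignments meet the threshold.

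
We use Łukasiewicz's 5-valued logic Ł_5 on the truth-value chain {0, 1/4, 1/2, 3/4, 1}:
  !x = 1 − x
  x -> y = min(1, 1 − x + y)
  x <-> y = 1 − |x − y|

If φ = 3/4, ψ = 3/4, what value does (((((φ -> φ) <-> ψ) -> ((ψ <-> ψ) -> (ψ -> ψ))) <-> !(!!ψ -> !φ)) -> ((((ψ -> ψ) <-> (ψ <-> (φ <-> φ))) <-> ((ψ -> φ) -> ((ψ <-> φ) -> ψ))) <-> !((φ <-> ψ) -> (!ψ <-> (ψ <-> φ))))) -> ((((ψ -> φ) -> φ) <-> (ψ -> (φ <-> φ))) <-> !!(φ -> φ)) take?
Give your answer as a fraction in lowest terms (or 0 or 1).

φ -> φ = 3/4 -> 3/4 = 1
(φ -> φ) <-> ψ = 1 <-> 3/4 = 3/4
ψ <-> ψ = 3/4 <-> 3/4 = 1
ψ -> ψ = 3/4 -> 3/4 = 1
(ψ <-> ψ) -> (ψ -> ψ) = 1 -> 1 = 1
((φ -> φ) <-> ψ) -> ((ψ <-> ψ) -> (ψ -> ψ)) = 3/4 -> 1 = 1
!ψ = !3/4 = 1/4
!!ψ = !1/4 = 3/4
!φ = !3/4 = 1/4
!!ψ -> !φ = 3/4 -> 1/4 = 1/2
!(!!ψ -> !φ) = !1/2 = 1/2
(((φ -> φ) <-> ψ) -> ((ψ <-> ψ) -> (ψ -> ψ))) <-> !(!!ψ -> !φ) = 1 <-> 1/2 = 1/2
ψ -> ψ = 3/4 -> 3/4 = 1
φ <-> φ = 3/4 <-> 3/4 = 1
ψ <-> (φ <-> φ) = 3/4 <-> 1 = 3/4
(ψ -> ψ) <-> (ψ <-> (φ <-> φ)) = 1 <-> 3/4 = 3/4
ψ -> φ = 3/4 -> 3/4 = 1
ψ <-> φ = 3/4 <-> 3/4 = 1
(ψ <-> φ) -> ψ = 1 -> 3/4 = 3/4
(ψ -> φ) -> ((ψ <-> φ) -> ψ) = 1 -> 3/4 = 3/4
((ψ -> ψ) <-> (ψ <-> (φ <-> φ))) <-> ((ψ -> φ) -> ((ψ <-> φ) -> ψ)) = 3/4 <-> 3/4 = 1
φ <-> ψ = 3/4 <-> 3/4 = 1
!ψ = !3/4 = 1/4
ψ <-> φ = 3/4 <-> 3/4 = 1
!ψ <-> (ψ <-> φ) = 1/4 <-> 1 = 1/4
(φ <-> ψ) -> (!ψ <-> (ψ <-> φ)) = 1 -> 1/4 = 1/4
!((φ <-> ψ) -> (!ψ <-> (ψ <-> φ))) = !1/4 = 3/4
(((ψ -> ψ) <-> (ψ <-> (φ <-> φ))) <-> ((ψ -> φ) -> ((ψ <-> φ) -> ψ))) <-> !((φ <-> ψ) -> (!ψ <-> (ψ <-> φ))) = 1 <-> 3/4 = 3/4
((((φ -> φ) <-> ψ) -> ((ψ <-> ψ) -> (ψ -> ψ))) <-> !(!!ψ -> !φ)) -> ((((ψ -> ψ) <-> (ψ <-> (φ <-> φ))) <-> ((ψ -> φ) -> ((ψ <-> φ) -> ψ))) <-> !((φ <-> ψ) -> (!ψ <-> (ψ <-> φ)))) = 1/2 -> 3/4 = 1
ψ -> φ = 3/4 -> 3/4 = 1
(ψ -> φ) -> φ = 1 -> 3/4 = 3/4
φ <-> φ = 3/4 <-> 3/4 = 1
ψ -> (φ <-> φ) = 3/4 -> 1 = 1
((ψ -> φ) -> φ) <-> (ψ -> (φ <-> φ)) = 3/4 <-> 1 = 3/4
φ -> φ = 3/4 -> 3/4 = 1
!(φ -> φ) = !1 = 0
!!(φ -> φ) = !0 = 1
(((ψ -> φ) -> φ) <-> (ψ -> (φ <-> φ))) <-> !!(φ -> φ) = 3/4 <-> 1 = 3/4
(((((φ -> φ) <-> ψ) -> ((ψ <-> ψ) -> (ψ -> ψ))) <-> !(!!ψ -> !φ)) -> ((((ψ -> ψ) <-> (ψ <-> (φ <-> φ))) <-> ((ψ -> φ) -> ((ψ <-> φ) -> ψ))) <-> !((φ <-> ψ) -> (!ψ <-> (ψ <-> φ))))) -> ((((ψ -> φ) -> φ) <-> (ψ -> (φ <-> φ))) <-> !!(φ -> φ)) = 1 -> 3/4 = 3/4

3/4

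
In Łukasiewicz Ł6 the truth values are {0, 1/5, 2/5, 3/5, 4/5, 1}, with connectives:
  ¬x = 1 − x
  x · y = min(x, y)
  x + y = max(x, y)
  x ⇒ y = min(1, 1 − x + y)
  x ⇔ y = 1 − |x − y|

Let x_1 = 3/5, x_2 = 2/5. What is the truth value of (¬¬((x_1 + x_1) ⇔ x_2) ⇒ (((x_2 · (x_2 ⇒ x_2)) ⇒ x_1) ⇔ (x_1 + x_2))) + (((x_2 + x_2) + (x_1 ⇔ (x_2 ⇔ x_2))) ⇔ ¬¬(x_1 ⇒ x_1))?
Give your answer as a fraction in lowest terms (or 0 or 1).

4/5

x_1 + x_1 = 3/5 + 3/5 = 3/5
(x_1 + x_1) ⇔ x_2 = 3/5 ⇔ 2/5 = 4/5
¬((x_1 + x_1) ⇔ x_2) = ¬4/5 = 1/5
¬¬((x_1 + x_1) ⇔ x_2) = ¬1/5 = 4/5
x_2 ⇒ x_2 = 2/5 ⇒ 2/5 = 1
x_2 · (x_2 ⇒ x_2) = 2/5 · 1 = 2/5
(x_2 · (x_2 ⇒ x_2)) ⇒ x_1 = 2/5 ⇒ 3/5 = 1
x_1 + x_2 = 3/5 + 2/5 = 3/5
((x_2 · (x_2 ⇒ x_2)) ⇒ x_1) ⇔ (x_1 + x_2) = 1 ⇔ 3/5 = 3/5
¬¬((x_1 + x_1) ⇔ x_2) ⇒ (((x_2 · (x_2 ⇒ x_2)) ⇒ x_1) ⇔ (x_1 + x_2)) = 4/5 ⇒ 3/5 = 4/5
x_2 + x_2 = 2/5 + 2/5 = 2/5
x_2 ⇔ x_2 = 2/5 ⇔ 2/5 = 1
x_1 ⇔ (x_2 ⇔ x_2) = 3/5 ⇔ 1 = 3/5
(x_2 + x_2) + (x_1 ⇔ (x_2 ⇔ x_2)) = 2/5 + 3/5 = 3/5
x_1 ⇒ x_1 = 3/5 ⇒ 3/5 = 1
¬(x_1 ⇒ x_1) = ¬1 = 0
¬¬(x_1 ⇒ x_1) = ¬0 = 1
((x_2 + x_2) + (x_1 ⇔ (x_2 ⇔ x_2))) ⇔ ¬¬(x_1 ⇒ x_1) = 3/5 ⇔ 1 = 3/5
(¬¬((x_1 + x_1) ⇔ x_2) ⇒ (((x_2 · (x_2 ⇒ x_2)) ⇒ x_1) ⇔ (x_1 + x_2))) + (((x_2 + x_2) + (x_1 ⇔ (x_2 ⇔ x_2))) ⇔ ¬¬(x_1 ⇒ x_1)) = 4/5 + 3/5 = 4/5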